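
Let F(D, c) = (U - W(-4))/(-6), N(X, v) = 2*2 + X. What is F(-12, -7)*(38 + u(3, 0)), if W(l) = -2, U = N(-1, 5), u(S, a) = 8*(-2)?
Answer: -55/3 ≈ -18.333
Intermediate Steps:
u(S, a) = -16
N(X, v) = 4 + X
U = 3 (U = 4 - 1 = 3)
F(D, c) = -⅚ (F(D, c) = (3 - 1*(-2))/(-6) = (3 + 2)*(-⅙) = 5*(-⅙) = -⅚)
F(-12, -7)*(38 + u(3, 0)) = -5*(38 - 16)/6 = -⅚*22 = -55/3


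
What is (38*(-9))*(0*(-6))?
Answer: 0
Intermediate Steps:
(38*(-9))*(0*(-6)) = -342*0 = 0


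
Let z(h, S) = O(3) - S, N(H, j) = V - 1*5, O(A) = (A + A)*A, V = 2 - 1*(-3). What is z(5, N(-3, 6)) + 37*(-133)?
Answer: -4903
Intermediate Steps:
V = 5 (V = 2 + 3 = 5)
O(A) = 2*A² (O(A) = (2*A)*A = 2*A²)
N(H, j) = 0 (N(H, j) = 5 - 1*5 = 5 - 5 = 0)
z(h, S) = 18 - S (z(h, S) = 2*3² - S = 2*9 - S = 18 - S)
z(5, N(-3, 6)) + 37*(-133) = (18 - 1*0) + 37*(-133) = (18 + 0) - 4921 = 18 - 4921 = -4903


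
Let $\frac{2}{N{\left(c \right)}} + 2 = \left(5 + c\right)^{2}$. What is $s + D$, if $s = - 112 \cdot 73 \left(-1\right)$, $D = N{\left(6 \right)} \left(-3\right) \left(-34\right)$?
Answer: $\frac{57244}{7} \approx 8177.7$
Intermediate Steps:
$N{\left(c \right)} = \frac{2}{-2 + \left(5 + c\right)^{2}}$
$D = \frac{12}{7}$ ($D = \frac{2}{-2 + \left(5 + 6\right)^{2}} \left(-3\right) \left(-34\right) = \frac{2}{-2 + 11^{2}} \left(-3\right) \left(-34\right) = \frac{2}{-2 + 121} \left(-3\right) \left(-34\right) = \frac{2}{119} \left(-3\right) \left(-34\right) = \left(- \frac{6}{119}\right) \left(-34\right) = \frac{12}{7} \approx 1.7143$)
$s = 8176$ ($s = \left(-112\right) \left(-73\right) = 8176$)
$s + D = 8176 + \frac{12}{7} = \frac{57244}{7}$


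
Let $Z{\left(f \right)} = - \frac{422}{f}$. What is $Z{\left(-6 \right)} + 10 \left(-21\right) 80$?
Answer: $- \frac{50189}{3} \approx -16730.0$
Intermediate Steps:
$Z{\left(-6 \right)} + 10 \left(-21\right) 80 = - \frac{422}{-6} + 10 \left(-21\right) 80 = \left(-422\right) \left(- \frac{1}{6}\right) - 16800 = \frac{211}{3} - 16800 = - \frac{50189}{3}$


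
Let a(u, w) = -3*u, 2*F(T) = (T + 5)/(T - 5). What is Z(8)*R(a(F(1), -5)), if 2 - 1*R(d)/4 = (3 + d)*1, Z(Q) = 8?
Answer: -104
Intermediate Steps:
F(T) = (5 + T)/(2*(-5 + T)) (F(T) = ((T + 5)/(T - 5))/2 = ((5 + T)/(-5 + T))/2 = (5 + T)/(2*(-5 + T)))
R(d) = -4 - 4*d (R(d) = 8 - 4*(3 + d) = 8 + (-12 - 4*d) = -4 - 4*d)
Z(8)*R(a(F(1), -5)) = 8*(-4 - (-12)*(5 + 1)/(2*(-5 + 1))) = 8*(-4 - (-12)*(½)*6/(-4)) = 8*(-4 - (-12)*(½)*(-¼)*6) = 8*(-4 - (-12)*(-3)/4) = 8*(-4 - 4*9/4) = 8*(-4 - 9) = 8*(-13) = -104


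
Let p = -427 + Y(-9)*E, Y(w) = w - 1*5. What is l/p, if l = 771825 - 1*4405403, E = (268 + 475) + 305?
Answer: 3633578/15099 ≈ 240.65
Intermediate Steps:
Y(w) = -5 + w (Y(w) = w - 5 = -5 + w)
E = 1048 (E = 743 + 305 = 1048)
l = -3633578 (l = 771825 - 4405403 = -3633578)
p = -15099 (p = -427 + (-5 - 9)*1048 = -427 - 14*1048 = -427 - 14672 = -15099)
l/p = -3633578/(-15099) = -3633578*(-1/15099) = 3633578/15099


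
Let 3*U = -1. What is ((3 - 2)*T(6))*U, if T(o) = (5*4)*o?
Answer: -40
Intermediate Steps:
U = -⅓ (U = (⅓)*(-1) = -⅓ ≈ -0.33333)
T(o) = 20*o
((3 - 2)*T(6))*U = ((3 - 2)*(20*6))*(-⅓) = (1*120)*(-⅓) = 120*(-⅓) = -40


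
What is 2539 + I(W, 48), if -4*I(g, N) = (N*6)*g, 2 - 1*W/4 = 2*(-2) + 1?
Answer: 1099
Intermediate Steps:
W = 20 (W = 8 - 4*(2*(-2) + 1) = 8 - 4*(-4 + 1) = 8 - 4*(-3) = 8 + 12 = 20)
I(g, N) = -3*N*g/2 (I(g, N) = -N*6*g/4 = -6*N*g/4 = -3*N*g/2)
2539 + I(W, 48) = 2539 - 3/2*48*20 = 2539 - 1440 = 1099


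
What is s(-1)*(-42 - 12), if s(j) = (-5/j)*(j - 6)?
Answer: 1890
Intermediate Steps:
s(j) = -5*(-6 + j)/j (s(j) = (-5/j)*(-6 + j) = -5*(-6 + j)/j)
s(-1)*(-42 - 12) = (-5 + 30/(-1))*(-42 - 12) = (-5 + 30*(-1))*(-54) = (-5 - 30)*(-54) = -35*(-54) = 1890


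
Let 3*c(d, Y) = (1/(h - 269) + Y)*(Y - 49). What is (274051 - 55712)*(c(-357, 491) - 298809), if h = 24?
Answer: -12114515179371/245 ≈ -4.9447e+10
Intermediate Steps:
c(d, Y) = (-49 + Y)*(-1/245 + Y)/3 (c(d, Y) = ((1/(24 - 269) + Y)*(Y - 49))/3 = ((1/(-245) + Y)*(-49 + Y))/3 = ((-1/245 + Y)*(-49 + Y))/3 = ((-49 + Y)*(-1/245 + Y))/3 = (-49 + Y)*(-1/245 + Y)/3)
(274051 - 55712)*(c(-357, 491) - 298809) = (274051 - 55712)*((1/15 - 4002/245*491 + (1/3)*491**2) - 298809) = 218339*((1/15 - 1964982/245 + (1/3)*241081) - 298809) = 218339*((1/15 - 1964982/245 + 241081/3) - 298809) = 218339*(17723316/245 - 298809) = 218339*(-55484889/245) = -12114515179371/245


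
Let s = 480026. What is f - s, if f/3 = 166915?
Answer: 20719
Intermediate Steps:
f = 500745 (f = 3*166915 = 500745)
f - s = 500745 - 1*480026 = 500745 - 480026 = 20719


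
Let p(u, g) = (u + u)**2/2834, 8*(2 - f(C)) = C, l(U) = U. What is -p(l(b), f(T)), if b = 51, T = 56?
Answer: -5202/1417 ≈ -3.6711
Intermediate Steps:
f(C) = 2 - C/8
p(u, g) = 2*u**2/1417 (p(u, g) = (2*u)**2*(1/2834) = (4*u**2)*(1/2834) = 2*u**2/1417)
-p(l(b), f(T)) = -2*51**2/1417 = -2*2601/1417 = -1*5202/1417 = -5202/1417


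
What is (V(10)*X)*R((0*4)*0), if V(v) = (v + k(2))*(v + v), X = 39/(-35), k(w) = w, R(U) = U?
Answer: 0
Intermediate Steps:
X = -39/35 (X = 39*(-1/35) = -39/35 ≈ -1.1143)
V(v) = 2*v*(2 + v) (V(v) = (v + 2)*(v + v) = (2 + v)*(2*v) = 2*v*(2 + v))
(V(10)*X)*R((0*4)*0) = ((2*10*(2 + 10))*(-39/35))*((0*4)*0) = ((2*10*12)*(-39/35))*(0*0) = (240*(-39/35))*0 = -1872/7*0 = 0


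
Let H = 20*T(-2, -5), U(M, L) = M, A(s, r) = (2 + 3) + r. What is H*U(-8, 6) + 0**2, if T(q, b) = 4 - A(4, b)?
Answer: -640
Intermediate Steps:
A(s, r) = 5 + r
T(q, b) = -1 - b (T(q, b) = 4 - (5 + b) = 4 + (-5 - b) = -1 - b)
H = 80 (H = 20*(-1 - 1*(-5)) = 20*(-1 + 5) = 20*4 = 80)
H*U(-8, 6) + 0**2 = 80*(-8) + 0**2 = -640 + 0 = -640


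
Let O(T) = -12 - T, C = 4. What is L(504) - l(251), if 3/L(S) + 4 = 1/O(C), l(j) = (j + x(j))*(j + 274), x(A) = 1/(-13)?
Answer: -8562798/65 ≈ -1.3174e+5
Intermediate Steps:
x(A) = -1/13
l(j) = (274 + j)*(-1/13 + j) (l(j) = (j - 1/13)*(j + 274) = (-1/13 + j)*(274 + j) = (274 + j)*(-1/13 + j))
L(S) = -48/65 (L(S) = 3/(-4 + 1/(-12 - 1*4)) = 3/(-4 + 1/(-12 - 4)) = 3/(-4 + 1/(-16)) = 3/(-4 - 1/16) = 3/(-65/16) = 3*(-16/65) = -48/65)
L(504) - l(251) = -48/65 - (-274/13 + 251**2 + (3561/13)*251) = -48/65 - (-274/13 + 63001 + 893811/13) = -48/65 - 1*1712550/13 = -48/65 - 1712550/13 = -8562798/65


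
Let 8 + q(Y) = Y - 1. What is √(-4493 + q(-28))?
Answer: I*√4530 ≈ 67.305*I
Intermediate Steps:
q(Y) = -9 + Y (q(Y) = -8 + (Y - 1) = -8 + (-1 + Y) = -9 + Y)
√(-4493 + q(-28)) = √(-4493 + (-9 - 28)) = √(-4493 - 37) = √(-4530) = I*√4530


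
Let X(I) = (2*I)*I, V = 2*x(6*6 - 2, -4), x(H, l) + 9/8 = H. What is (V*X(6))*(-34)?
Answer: -160956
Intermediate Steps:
x(H, l) = -9/8 + H
V = 263/4 (V = 2*(-9/8 + (6*6 - 2)) = 2*(-9/8 + (36 - 2)) = 2*(-9/8 + 34) = 2*(263/8) = 263/4 ≈ 65.750)
X(I) = 2*I²
(V*X(6))*(-34) = (263*(2*6²)/4)*(-34) = (263*(2*36)/4)*(-34) = ((263/4)*72)*(-34) = 4734*(-34) = -160956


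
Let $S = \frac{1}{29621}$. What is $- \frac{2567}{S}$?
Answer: $-76037107$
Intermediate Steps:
$S = \frac{1}{29621} \approx 3.376 \cdot 10^{-5}$
$- \frac{2567}{S} = - 2567 \frac{1}{\frac{1}{29621}} = \left(-2567\right) 29621 = -76037107$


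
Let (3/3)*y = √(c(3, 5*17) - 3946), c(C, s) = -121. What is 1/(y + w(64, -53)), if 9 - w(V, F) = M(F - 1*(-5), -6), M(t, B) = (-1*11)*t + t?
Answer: -471/225908 - 7*I*√83/225908 ≈ -0.0020849 - 0.0002823*I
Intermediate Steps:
M(t, B) = -10*t (M(t, B) = -11*t + t = -10*t)
w(V, F) = 59 + 10*F (w(V, F) = 9 - (-10)*(F - 1*(-5)) = 9 - (-10)*(F + 5) = 9 - (-10)*(5 + F) = 9 - (-50 - 10*F) = 9 + (50 + 10*F) = 59 + 10*F)
y = 7*I*√83 (y = √(-121 - 3946) = √(-4067) = 7*I*√83 ≈ 63.773*I)
1/(y + w(64, -53)) = 1/(7*I*√83 + (59 + 10*(-53))) = 1/(7*I*√83 + (59 - 530)) = 1/(7*I*√83 - 471) = 1/(-471 + 7*I*√83)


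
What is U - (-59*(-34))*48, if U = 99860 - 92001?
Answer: -88429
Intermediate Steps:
U = 7859
U - (-59*(-34))*48 = 7859 - (-59*(-34))*48 = 7859 - 2006*48 = 7859 - 1*96288 = 7859 - 96288 = -88429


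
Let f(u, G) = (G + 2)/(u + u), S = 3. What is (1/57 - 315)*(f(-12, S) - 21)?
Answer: 4569293/684 ≈ 6680.3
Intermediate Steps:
f(u, G) = (2 + G)/(2*u) (f(u, G) = (2 + G)/((2*u)) = (2 + G)*(1/(2*u)) = (2 + G)/(2*u))
(1/57 - 315)*(f(-12, S) - 21) = (1/57 - 315)*((½)*(2 + 3)/(-12) - 21) = (1/57 - 315)*((½)*(-1/12)*5 - 21) = -17954*(-5/24 - 21)/57 = -17954/57*(-509/24) = 4569293/684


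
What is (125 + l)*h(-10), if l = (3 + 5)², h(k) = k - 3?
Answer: -2457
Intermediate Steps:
h(k) = -3 + k
l = 64 (l = 8² = 64)
(125 + l)*h(-10) = (125 + 64)*(-3 - 10) = 189*(-13) = -2457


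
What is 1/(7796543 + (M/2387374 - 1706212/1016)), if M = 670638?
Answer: 303196498/2363375448506529 ≈ 1.2829e-7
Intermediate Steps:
1/(7796543 + (M/2387374 - 1706212/1016)) = 1/(7796543 + (670638/2387374 - 1706212/1016)) = 1/(7796543 + (670638*(1/2387374) - 1706212*1/1016)) = 1/(7796543 + (335319/1193687 - 426553/254)) = 1/(7796543 - 509085599885/303196498) = 1/(2363375448506529/303196498) = 303196498/2363375448506529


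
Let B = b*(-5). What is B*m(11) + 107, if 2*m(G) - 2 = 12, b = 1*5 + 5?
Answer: -243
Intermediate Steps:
b = 10 (b = 5 + 5 = 10)
m(G) = 7 (m(G) = 1 + (½)*12 = 1 + 6 = 7)
B = -50 (B = 10*(-5) = -50)
B*m(11) + 107 = -50*7 + 107 = -350 + 107 = -243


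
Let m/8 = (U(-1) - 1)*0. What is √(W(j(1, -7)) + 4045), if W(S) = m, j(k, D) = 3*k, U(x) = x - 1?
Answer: √4045 ≈ 63.600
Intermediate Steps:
U(x) = -1 + x
m = 0 (m = 8*(((-1 - 1) - 1)*0) = 8*((-2 - 1)*0) = 8*(-3*0) = 8*0 = 0)
W(S) = 0
√(W(j(1, -7)) + 4045) = √(0 + 4045) = √4045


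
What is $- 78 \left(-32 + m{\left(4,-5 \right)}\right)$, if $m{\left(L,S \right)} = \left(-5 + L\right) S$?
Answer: $2106$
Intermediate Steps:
$m{\left(L,S \right)} = S \left(-5 + L\right)$
$- 78 \left(-32 + m{\left(4,-5 \right)}\right) = - 78 \left(-32 - 5 \left(-5 + 4\right)\right) = - 78 \left(-32 - -5\right) = - 78 \left(-32 + 5\right) = \left(-78\right) \left(-27\right) = 2106$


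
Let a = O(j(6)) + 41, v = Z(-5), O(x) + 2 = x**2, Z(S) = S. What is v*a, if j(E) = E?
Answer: -375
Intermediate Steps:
O(x) = -2 + x**2
v = -5
a = 75 (a = (-2 + 6**2) + 41 = (-2 + 36) + 41 = 34 + 41 = 75)
v*a = -5*75 = -375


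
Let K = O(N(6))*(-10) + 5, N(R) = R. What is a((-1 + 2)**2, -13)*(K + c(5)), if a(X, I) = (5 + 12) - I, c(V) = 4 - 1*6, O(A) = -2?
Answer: 690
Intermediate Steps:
c(V) = -2 (c(V) = 4 - 6 = -2)
a(X, I) = 17 - I
K = 25 (K = -2*(-10) + 5 = 20 + 5 = 25)
a((-1 + 2)**2, -13)*(K + c(5)) = (17 - 1*(-13))*(25 - 2) = (17 + 13)*23 = 30*23 = 690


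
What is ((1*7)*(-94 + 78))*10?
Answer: -1120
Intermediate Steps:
((1*7)*(-94 + 78))*10 = (7*(-16))*10 = -112*10 = -1120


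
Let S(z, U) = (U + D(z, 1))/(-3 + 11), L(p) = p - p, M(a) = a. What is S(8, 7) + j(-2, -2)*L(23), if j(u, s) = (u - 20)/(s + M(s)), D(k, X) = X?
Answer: 1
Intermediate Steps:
L(p) = 0
j(u, s) = (-20 + u)/(2*s) (j(u, s) = (u - 20)/(s + s) = (-20 + u)/((2*s)) = (-20 + u)*(1/(2*s)) = (-20 + u)/(2*s))
S(z, U) = ⅛ + U/8 (S(z, U) = (U + 1)/(-3 + 11) = (1 + U)/8 = (1 + U)*(⅛) = ⅛ + U/8)
S(8, 7) + j(-2, -2)*L(23) = (⅛ + (⅛)*7) + ((½)*(-20 - 2)/(-2))*0 = (⅛ + 7/8) + ((½)*(-½)*(-22))*0 = 1 + (11/2)*0 = 1 + 0 = 1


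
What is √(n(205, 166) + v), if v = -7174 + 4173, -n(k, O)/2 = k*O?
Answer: I*√71061 ≈ 266.57*I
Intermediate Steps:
n(k, O) = -2*O*k (n(k, O) = -2*k*O = -2*O*k)
v = -3001
√(n(205, 166) + v) = √(-2*166*205 - 3001) = √(-68060 - 3001) = √(-71061) = I*√71061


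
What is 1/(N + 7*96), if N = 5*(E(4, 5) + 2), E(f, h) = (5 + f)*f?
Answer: 1/862 ≈ 0.0011601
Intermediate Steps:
E(f, h) = f*(5 + f)
N = 190 (N = 5*(4*(5 + 4) + 2) = 5*(4*9 + 2) = 5*(36 + 2) = 5*38 = 190)
1/(N + 7*96) = 1/(190 + 7*96) = 1/(190 + 672) = 1/862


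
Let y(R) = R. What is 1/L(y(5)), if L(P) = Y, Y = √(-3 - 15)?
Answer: -I*√2/6 ≈ -0.2357*I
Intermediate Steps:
Y = 3*I*√2 (Y = √(-18) = 3*I*√2 ≈ 4.2426*I)
L(P) = 3*I*√2
1/L(y(5)) = 1/(3*I*√2) = -I*√2/6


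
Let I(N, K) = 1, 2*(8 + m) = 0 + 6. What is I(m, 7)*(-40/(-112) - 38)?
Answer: -527/14 ≈ -37.643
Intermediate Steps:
m = -5 (m = -8 + (0 + 6)/2 = -8 + (½)*6 = -8 + 3 = -5)
I(m, 7)*(-40/(-112) - 38) = 1*(-40/(-112) - 38) = 1*(-40*(-1/112) - 38) = 1*(5/14 - 38) = 1*(-527/14) = -527/14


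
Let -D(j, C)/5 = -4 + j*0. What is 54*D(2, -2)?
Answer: 1080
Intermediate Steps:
D(j, C) = 20 (D(j, C) = -5*(-4 + j*0) = -5*(-4 + 0) = -5*(-4) = 20)
54*D(2, -2) = 54*20 = 1080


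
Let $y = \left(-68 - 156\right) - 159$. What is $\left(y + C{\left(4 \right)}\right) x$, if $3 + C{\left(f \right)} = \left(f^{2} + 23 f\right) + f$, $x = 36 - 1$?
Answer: $-9590$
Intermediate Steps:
$y = -383$ ($y = -224 - 159 = -383$)
$x = 35$
$C{\left(f \right)} = -3 + f^{2} + 24 f$ ($C{\left(f \right)} = -3 + \left(\left(f^{2} + 23 f\right) + f\right) = -3 + \left(f^{2} + 24 f\right) = -3 + f^{2} + 24 f$)
$\left(y + C{\left(4 \right)}\right) x = \left(-383 + \left(-3 + 4^{2} + 24 \cdot 4\right)\right) 35 = \left(-383 + \left(-3 + 16 + 96\right)\right) 35 = \left(-383 + 109\right) 35 = \left(-274\right) 35 = -9590$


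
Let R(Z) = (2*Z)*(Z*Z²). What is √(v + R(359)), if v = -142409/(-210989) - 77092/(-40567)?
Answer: √2433734517168975294489615011251/8559190763 ≈ 1.8227e+5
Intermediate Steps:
v = 22042669891/8559190763 (v = -142409*(-1/210989) - 77092*(-1/40567) = 142409/210989 + 77092/40567 = 22042669891/8559190763 ≈ 2.5753)
R(Z) = 2*Z⁴ (R(Z) = (2*Z)*Z³ = 2*Z⁴)
√(v + R(359)) = √(22042669891/8559190763 + 2*359⁴) = √(22042669891/8559190763 + 2*16610312161) = √(22042669891/8559190763 + 33220624322) = √(284341660859998207577/8559190763) = √2433734517168975294489615011251/8559190763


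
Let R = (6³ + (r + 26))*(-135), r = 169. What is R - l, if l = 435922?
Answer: -491407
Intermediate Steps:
R = -55485 (R = (6³ + (169 + 26))*(-135) = (216 + 195)*(-135) = 411*(-135) = -55485)
R - l = -55485 - 1*435922 = -55485 - 435922 = -491407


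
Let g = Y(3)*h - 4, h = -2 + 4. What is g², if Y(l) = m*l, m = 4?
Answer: 400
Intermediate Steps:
h = 2
Y(l) = 4*l
g = 20 (g = (4*3)*2 - 4 = 12*2 - 4 = 24 - 4 = 20)
g² = 20² = 400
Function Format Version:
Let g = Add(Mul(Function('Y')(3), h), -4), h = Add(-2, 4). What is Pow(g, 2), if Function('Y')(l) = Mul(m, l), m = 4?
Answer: 400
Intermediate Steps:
h = 2
Function('Y')(l) = Mul(4, l)
g = 20 (g = Add(Mul(Mul(4, 3), 2), -4) = Add(Mul(12, 2), -4) = Add(24, -4) = 20)
Pow(g, 2) = Pow(20, 2) = 400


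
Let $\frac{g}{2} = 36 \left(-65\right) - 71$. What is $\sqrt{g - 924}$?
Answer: $13 i \sqrt{34} \approx 75.802 i$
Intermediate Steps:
$g = -4822$ ($g = 2 \left(36 \left(-65\right) - 71\right) = 2 \left(-2340 - 71\right) = 2 \left(-2411\right) = -4822$)
$\sqrt{g - 924} = \sqrt{-4822 - 924} = \sqrt{-5746} = 13 i \sqrt{34}$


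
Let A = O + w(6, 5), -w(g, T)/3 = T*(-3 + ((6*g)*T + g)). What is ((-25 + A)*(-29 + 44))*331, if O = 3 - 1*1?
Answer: -13743120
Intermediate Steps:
w(g, T) = -3*T*(-3 + g + 6*T*g) (w(g, T) = -3*T*(-3 + ((6*g)*T + g)) = -3*T*(-3 + (6*T*g + g)) = -3*T*(-3 + (g + 6*T*g)) = -3*T*(-3 + g + 6*T*g))
O = 2 (O = 3 - 1 = 2)
A = -2743 (A = 2 + 3*5*(3 - 1*6 - 6*5*6) = 2 + 3*5*(3 - 6 - 180) = 2 + 3*5*(-183) = 2 - 2745 = -2743)
((-25 + A)*(-29 + 44))*331 = ((-25 - 2743)*(-29 + 44))*331 = -2768*15*331 = -41520*331 = -13743120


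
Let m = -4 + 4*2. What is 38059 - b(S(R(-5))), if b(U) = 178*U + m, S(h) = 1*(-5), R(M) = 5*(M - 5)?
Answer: 38945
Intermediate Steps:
m = 4 (m = -4 + 8 = 4)
R(M) = -25 + 5*M (R(M) = 5*(-5 + M) = -25 + 5*M)
S(h) = -5
b(U) = 4 + 178*U (b(U) = 178*U + 4 = 4 + 178*U)
38059 - b(S(R(-5))) = 38059 - (4 + 178*(-5)) = 38059 - (4 - 890) = 38059 - 1*(-886) = 38059 + 886 = 38945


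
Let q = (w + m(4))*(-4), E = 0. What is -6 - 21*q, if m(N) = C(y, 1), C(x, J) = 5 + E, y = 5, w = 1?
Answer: 498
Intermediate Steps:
C(x, J) = 5 (C(x, J) = 5 + 0 = 5)
m(N) = 5
q = -24 (q = (1 + 5)*(-4) = 6*(-4) = -24)
-6 - 21*q = -6 - 21*(-24) = -6 + 504 = 498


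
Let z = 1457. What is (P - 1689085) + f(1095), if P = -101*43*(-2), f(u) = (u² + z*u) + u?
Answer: 1115136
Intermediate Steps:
f(u) = u² + 1458*u (f(u) = (u² + 1457*u) + u = u² + 1458*u)
P = 8686 (P = -4343*(-2) = 8686)
(P - 1689085) + f(1095) = (8686 - 1689085) + 1095*(1458 + 1095) = -1680399 + 1095*2553 = -1680399 + 2795535 = 1115136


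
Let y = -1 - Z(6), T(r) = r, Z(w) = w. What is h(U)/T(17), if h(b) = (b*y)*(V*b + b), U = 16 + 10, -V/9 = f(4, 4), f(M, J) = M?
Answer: 165620/17 ≈ 9742.4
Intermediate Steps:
V = -36 (V = -9*4 = -36)
U = 26
y = -7 (y = -1 - 1*6 = -1 - 6 = -7)
h(b) = 245*b**2 (h(b) = (b*(-7))*(-36*b + b) = (-7*b)*(-35*b) = 245*b**2)
h(U)/T(17) = (245*26**2)/17 = (245*676)*(1/17) = 165620*(1/17) = 165620/17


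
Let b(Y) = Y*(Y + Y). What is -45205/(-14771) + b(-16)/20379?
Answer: 928795447/301018209 ≈ 3.0855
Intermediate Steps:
b(Y) = 2*Y**2 (b(Y) = Y*(2*Y) = 2*Y**2)
-45205/(-14771) + b(-16)/20379 = -45205/(-14771) + (2*(-16)**2)/20379 = -45205*(-1/14771) + (2*256)*(1/20379) = 45205/14771 + 512*(1/20379) = 45205/14771 + 512/20379 = 928795447/301018209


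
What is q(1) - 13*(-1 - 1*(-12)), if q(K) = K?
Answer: -142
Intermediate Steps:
q(1) - 13*(-1 - 1*(-12)) = 1 - 13*(-1 - 1*(-12)) = 1 - 13*(-1 + 12) = 1 - 13*11 = 1 - 143 = -142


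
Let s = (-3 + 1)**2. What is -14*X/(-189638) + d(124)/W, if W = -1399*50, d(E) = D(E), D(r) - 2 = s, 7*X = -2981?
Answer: -104544932/3316294525 ≈ -0.031525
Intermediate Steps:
X = -2981/7 (X = (1/7)*(-2981) = -2981/7 ≈ -425.86)
s = 4 (s = (-2)**2 = 4)
D(r) = 6 (D(r) = 2 + 4 = 6)
d(E) = 6
W = -69950
-14*X/(-189638) + d(124)/W = -14*(-2981/7)/(-189638) + 6/(-69950) = 5962*(-1/189638) + 6*(-1/69950) = -2981/94819 - 3/34975 = -104544932/3316294525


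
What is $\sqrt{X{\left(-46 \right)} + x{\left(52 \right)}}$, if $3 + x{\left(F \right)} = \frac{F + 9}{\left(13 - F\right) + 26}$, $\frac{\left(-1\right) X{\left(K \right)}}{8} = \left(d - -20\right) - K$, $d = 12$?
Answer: $\frac{2 i \sqrt{26689}}{13} \approx 25.133 i$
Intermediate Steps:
$X{\left(K \right)} = -256 + 8 K$ ($X{\left(K \right)} = - 8 \left(\left(12 - -20\right) - K\right) = - 8 \left(\left(12 + 20\right) - K\right) = - 8 \left(32 - K\right) = -256 + 8 K$)
$x{\left(F \right)} = -3 + \frac{9 + F}{39 - F}$ ($x{\left(F \right)} = -3 + \frac{F + 9}{\left(13 - F\right) + 26} = -3 + \frac{9 + F}{39 - F}$)
$\sqrt{X{\left(-46 \right)} + x{\left(52 \right)}} = \sqrt{\left(-256 + 8 \left(-46\right)\right) + \frac{4 \left(27 - 52\right)}{-39 + 52}} = \sqrt{\left(-256 - 368\right) + \frac{4 \left(27 - 52\right)}{13}} = \sqrt{-624 + 4 \cdot \frac{1}{13} \left(-25\right)} = \sqrt{-624 - \frac{100}{13}} = \sqrt{- \frac{8212}{13}} = \frac{2 i \sqrt{26689}}{13}$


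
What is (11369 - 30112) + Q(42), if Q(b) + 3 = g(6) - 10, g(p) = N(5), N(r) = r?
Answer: -18751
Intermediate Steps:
g(p) = 5
Q(b) = -8 (Q(b) = -3 + (5 - 10) = -3 - 5 = -8)
(11369 - 30112) + Q(42) = (11369 - 30112) - 8 = -18743 - 8 = -18751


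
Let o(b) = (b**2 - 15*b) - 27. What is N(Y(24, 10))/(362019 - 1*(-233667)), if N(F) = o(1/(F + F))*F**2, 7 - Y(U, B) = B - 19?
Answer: -28127/2382744 ≈ -0.011804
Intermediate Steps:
Y(U, B) = 26 - B (Y(U, B) = 7 - (B - 19) = 7 - (-19 + B) = 7 + (19 - B) = 26 - B)
o(b) = -27 + b**2 - 15*b
N(F) = F**2*(-27 - 15/(2*F) + 1/(4*F**2)) (N(F) = (-27 + (1/(F + F))**2 - 15/(F + F))*F**2 = (-27 + (1/(2*F))**2 - 15*1/(2*F))*F**2 = (-27 + (1/(2*F))**2 - 15/(2*F))*F**2 = (-27 + 1/(4*F**2) - 15/(2*F))*F**2 = (-27 - 15/(2*F) + 1/(4*F**2))*F**2 = F**2*(-27 - 15/(2*F) + 1/(4*F**2)))
N(Y(24, 10))/(362019 - 1*(-233667)) = (1/4 - 27*(26 - 1*10)**2 - 15*(26 - 1*10)/2)/(362019 - 1*(-233667)) = (1/4 - 27*(26 - 10)**2 - 15*(26 - 10)/2)/(362019 + 233667) = (1/4 - 27*16**2 - 15/2*16)/595686 = (1/4 - 27*256 - 120)*(1/595686) = (1/4 - 6912 - 120)*(1/595686) = -28127/4*1/595686 = -28127/2382744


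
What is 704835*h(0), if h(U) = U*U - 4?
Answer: -2819340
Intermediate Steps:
h(U) = -4 + U² (h(U) = U² - 4 = -4 + U²)
704835*h(0) = 704835*(-4 + 0²) = 704835*(-4 + 0) = 704835*(-4) = -2819340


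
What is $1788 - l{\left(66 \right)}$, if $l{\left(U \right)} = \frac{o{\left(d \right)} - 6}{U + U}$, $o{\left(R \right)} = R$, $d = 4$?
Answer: $\frac{118009}{66} \approx 1788.0$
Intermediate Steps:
$l{\left(U \right)} = - \frac{1}{U}$ ($l{\left(U \right)} = \frac{4 - 6}{U + U} = - \frac{2}{2 U} = - 2 \frac{1}{2 U} = - \frac{1}{U}$)
$1788 - l{\left(66 \right)} = 1788 - - \frac{1}{66} = 1788 + \frac{1}{66} = \frac{118009}{66}$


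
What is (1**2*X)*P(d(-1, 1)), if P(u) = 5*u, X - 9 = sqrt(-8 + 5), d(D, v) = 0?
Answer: 0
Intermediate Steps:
X = 9 + I*sqrt(3) (X = 9 + sqrt(-8 + 5) = 9 + sqrt(-3) = 9 + I*sqrt(3) ≈ 9.0 + 1.732*I)
(1**2*X)*P(d(-1, 1)) = (1**2*(9 + I*sqrt(3)))*(5*0) = (1*(9 + I*sqrt(3)))*0 = (9 + I*sqrt(3))*0 = 0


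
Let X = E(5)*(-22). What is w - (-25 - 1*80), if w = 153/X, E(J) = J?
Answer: 11397/110 ≈ 103.61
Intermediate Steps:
X = -110 (X = 5*(-22) = -110)
w = -153/110 (w = 153/(-110) = 153*(-1/110) = -153/110 ≈ -1.3909)
w - (-25 - 1*80) = -153/110 - (-25 - 1*80) = -153/110 - (-25 - 80) = -153/110 - 1*(-105) = -153/110 + 105 = 11397/110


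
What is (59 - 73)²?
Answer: 196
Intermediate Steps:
(59 - 73)² = (-14)² = 196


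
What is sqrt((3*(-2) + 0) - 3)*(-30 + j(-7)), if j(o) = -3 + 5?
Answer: -84*I ≈ -84.0*I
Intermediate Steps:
j(o) = 2
sqrt((3*(-2) + 0) - 3)*(-30 + j(-7)) = sqrt((3*(-2) + 0) - 3)*(-30 + 2) = sqrt((-6 + 0) - 3)*(-28) = sqrt(-6 - 3)*(-28) = sqrt(-9)*(-28) = (3*I)*(-28) = -84*I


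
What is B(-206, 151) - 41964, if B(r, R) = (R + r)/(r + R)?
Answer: -41963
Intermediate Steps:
B(r, R) = 1 (B(r, R) = (R + r)/(R + r) = 1)
B(-206, 151) - 41964 = 1 - 41964 = -41963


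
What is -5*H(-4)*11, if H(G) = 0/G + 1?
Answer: -55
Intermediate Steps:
H(G) = 1 (H(G) = 0 + 1 = 1)
-5*H(-4)*11 = -5*1*11 = -5*11 = -55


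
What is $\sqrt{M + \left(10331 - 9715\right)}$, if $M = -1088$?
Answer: $2 i \sqrt{118} \approx 21.726 i$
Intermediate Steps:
$\sqrt{M + \left(10331 - 9715\right)} = \sqrt{-1088 + \left(10331 - 9715\right)} = \sqrt{-1088 + 616} = \sqrt{-472} = 2 i \sqrt{118}$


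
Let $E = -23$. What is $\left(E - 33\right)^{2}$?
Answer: $3136$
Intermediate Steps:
$\left(E - 33\right)^{2} = \left(-23 - 33\right)^{2} = \left(-56\right)^{2} = 3136$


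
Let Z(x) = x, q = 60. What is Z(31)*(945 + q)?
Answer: 31155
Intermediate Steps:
Z(31)*(945 + q) = 31*(945 + 60) = 31*1005 = 31155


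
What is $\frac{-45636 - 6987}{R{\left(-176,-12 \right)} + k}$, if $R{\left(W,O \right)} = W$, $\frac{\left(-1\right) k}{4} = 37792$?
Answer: $\frac{5847}{16816} \approx 0.3477$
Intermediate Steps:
$k = -151168$ ($k = \left(-4\right) 37792 = -151168$)
$\frac{-45636 - 6987}{R{\left(-176,-12 \right)} + k} = \frac{-45636 - 6987}{-176 - 151168} = - \frac{52623}{-151344} = \left(-52623\right) \left(- \frac{1}{151344}\right) = \frac{5847}{16816}$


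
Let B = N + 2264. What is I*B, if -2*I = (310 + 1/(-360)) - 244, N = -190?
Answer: -24638083/360 ≈ -68439.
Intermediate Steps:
B = 2074 (B = -190 + 2264 = 2074)
I = -23759/720 (I = -((310 + 1/(-360)) - 244)/2 = -((310 - 1/360) - 244)/2 = -(111599/360 - 244)/2 = -½*23759/360 = -23759/720 ≈ -32.999)
I*B = -23759/720*2074 = -24638083/360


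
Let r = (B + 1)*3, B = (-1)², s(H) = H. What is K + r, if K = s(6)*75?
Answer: 456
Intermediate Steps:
B = 1
K = 450 (K = 6*75 = 450)
r = 6 (r = (1 + 1)*3 = 2*3 = 6)
K + r = 450 + 6 = 456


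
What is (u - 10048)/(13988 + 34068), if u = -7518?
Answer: -8783/24028 ≈ -0.36553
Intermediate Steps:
(u - 10048)/(13988 + 34068) = (-7518 - 10048)/(13988 + 34068) = -17566/48056 = -17566*1/48056 = -8783/24028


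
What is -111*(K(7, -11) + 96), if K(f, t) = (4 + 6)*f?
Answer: -18426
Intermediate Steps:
K(f, t) = 10*f
-111*(K(7, -11) + 96) = -111*(10*7 + 96) = -111*(70 + 96) = -111*166 = -18426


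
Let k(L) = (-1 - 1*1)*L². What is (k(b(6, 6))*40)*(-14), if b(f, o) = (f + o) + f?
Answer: 362880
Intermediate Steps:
b(f, o) = o + 2*f
k(L) = -2*L² (k(L) = (-1 - 1)*L² = -2*L²)
(k(b(6, 6))*40)*(-14) = (-2*(6 + 2*6)²*40)*(-14) = (-2*(6 + 12)²*40)*(-14) = (-2*18²*40)*(-14) = (-2*324*40)*(-14) = -648*40*(-14) = -25920*(-14) = 362880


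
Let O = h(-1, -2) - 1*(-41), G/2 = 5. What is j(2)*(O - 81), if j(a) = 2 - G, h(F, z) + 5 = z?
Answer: 376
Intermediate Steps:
G = 10 (G = 2*5 = 10)
h(F, z) = -5 + z
O = 34 (O = (-5 - 2) - 1*(-41) = -7 + 41 = 34)
j(a) = -8 (j(a) = 2 - 1*10 = 2 - 10 = -8)
j(2)*(O - 81) = -8*(34 - 81) = -8*(-47) = 376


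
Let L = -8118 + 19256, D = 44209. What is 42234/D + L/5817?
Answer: 738075020/257163753 ≈ 2.8701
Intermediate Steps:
L = 11138
42234/D + L/5817 = 42234/44209 + 11138/5817 = 738075020/257163753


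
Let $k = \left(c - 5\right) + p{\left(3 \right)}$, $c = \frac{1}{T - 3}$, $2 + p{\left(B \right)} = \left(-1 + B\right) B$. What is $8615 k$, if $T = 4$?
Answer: $0$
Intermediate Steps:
$p{\left(B \right)} = -2 + B \left(-1 + B\right)$ ($p{\left(B \right)} = -2 + \left(-1 + B\right) B = -2 + B \left(-1 + B\right)$)
$c = 1$ ($c = \frac{1}{4 - 3} = 1^{-1} = 1$)
$k = 0$ ($k = \left(1 - 5\right) - \left(5 - 9\right) = -4 - -4 = -4 + 4 = 0$)
$8615 k = 8615 \cdot 0 = 0$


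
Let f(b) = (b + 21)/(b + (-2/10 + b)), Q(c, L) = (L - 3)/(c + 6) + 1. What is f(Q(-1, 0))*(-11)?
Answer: -1177/3 ≈ -392.33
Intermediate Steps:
Q(c, L) = 1 + (-3 + L)/(6 + c) (Q(c, L) = (-3 + L)/(6 + c) + 1 = 1 + (-3 + L)/(6 + c))
f(b) = (21 + b)/(-⅕ + 2*b) (f(b) = (21 + b)/(b + (-2*⅒ + b)) = (21 + b)/(b + (-⅕ + b)) = (21 + b)/(-⅕ + 2*b))
f(Q(-1, 0))*(-11) = (5*(21 + (3 + 0 - 1)/(6 - 1))/(-1 + 10*((3 + 0 - 1)/(6 - 1))))*(-11) = (5*(21 + 2/5)/(-1 + 10*(2/5)))*(-11) = (5*(21 + (⅕)*2)/(-1 + 10*((⅕)*2)))*(-11) = (5*(21 + ⅖)/(-1 + 10*(⅖)))*(-11) = (5*(107/5)/(-1 + 4))*(-11) = (5*(107/5)/3)*(-11) = (5*(⅓)*(107/5))*(-11) = (107/3)*(-11) = -1177/3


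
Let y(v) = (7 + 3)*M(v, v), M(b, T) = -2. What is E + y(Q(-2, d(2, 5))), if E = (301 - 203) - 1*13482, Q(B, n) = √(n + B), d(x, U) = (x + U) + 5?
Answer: -13404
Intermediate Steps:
d(x, U) = 5 + U + x (d(x, U) = (U + x) + 5 = 5 + U + x)
Q(B, n) = √(B + n)
y(v) = -20 (y(v) = (7 + 3)*(-2) = 10*(-2) = -20)
E = -13384 (E = 98 - 13482 = -13384)
E + y(Q(-2, d(2, 5))) = -13384 - 20 = -13404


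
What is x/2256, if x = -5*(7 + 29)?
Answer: -15/188 ≈ -0.079787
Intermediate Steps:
x = -180 (x = -5*36 = -180)
x/2256 = -180/2256 = -180*1/2256 = -15/188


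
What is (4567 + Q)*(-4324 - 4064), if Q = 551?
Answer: -42929784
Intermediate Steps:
(4567 + Q)*(-4324 - 4064) = (4567 + 551)*(-4324 - 4064) = 5118*(-8388) = -42929784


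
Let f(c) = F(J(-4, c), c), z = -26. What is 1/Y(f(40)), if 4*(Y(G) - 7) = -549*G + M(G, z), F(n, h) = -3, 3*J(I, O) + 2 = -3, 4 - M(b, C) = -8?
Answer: 4/1687 ≈ 0.0023711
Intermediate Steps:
M(b, C) = 12 (M(b, C) = 4 - 1*(-8) = 4 + 8 = 12)
J(I, O) = -5/3 (J(I, O) = -⅔ + (⅓)*(-3) = -⅔ - 1 = -5/3)
f(c) = -3
Y(G) = 10 - 549*G/4 (Y(G) = 7 + (-549*G + 12)/4 = 7 + (12 - 549*G)/4 = 7 + (3 - 549*G/4) = 10 - 549*G/4)
1/Y(f(40)) = 1/(10 - 549/4*(-3)) = 1/(10 + 1647/4) = 1/(1687/4) = 4/1687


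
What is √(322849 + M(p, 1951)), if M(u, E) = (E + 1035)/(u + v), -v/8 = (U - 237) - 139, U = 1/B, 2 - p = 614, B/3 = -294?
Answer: √1408040838477715/66040 ≈ 568.20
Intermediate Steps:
B = -882 (B = 3*(-294) = -882)
p = -612 (p = 2 - 1*614 = 2 - 614 = -612)
U = -1/882 (U = 1/(-882) = -1/882 ≈ -0.0011338)
v = 1326532/441 (v = -8*((-1/882 - 237) - 139) = -8*(-209035/882 - 139) = -8*(-331633/882) = 1326532/441 ≈ 3008.0)
M(u, E) = (1035 + E)/(1326532/441 + u) (M(u, E) = (E + 1035)/(u + 1326532/441) = (1035 + E)/(1326532/441 + u))
√(322849 + M(p, 1951)) = √(322849 + 441*(1035 + 1951)/(1326532 + 441*(-612))) = √(322849 + 441*2986/(1326532 - 269892)) = √(322849 + 441*2986/1056640) = √(322849 + 441*(1/1056640)*2986) = √(322849 + 658413/528320) = √(170568242093/528320) = √1408040838477715/66040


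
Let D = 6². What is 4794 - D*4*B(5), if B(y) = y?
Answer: 4074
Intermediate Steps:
D = 36
4794 - D*4*B(5) = 4794 - 36*4*5 = 4794 - 144*5 = 4794 - 1*720 = 4794 - 720 = 4074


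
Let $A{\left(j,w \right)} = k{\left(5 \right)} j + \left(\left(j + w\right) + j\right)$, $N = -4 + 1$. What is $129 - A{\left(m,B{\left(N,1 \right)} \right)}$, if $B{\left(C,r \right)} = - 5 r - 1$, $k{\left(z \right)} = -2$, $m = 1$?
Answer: $135$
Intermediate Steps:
$N = -3$
$B{\left(C,r \right)} = -1 - 5 r$
$A{\left(j,w \right)} = w$ ($A{\left(j,w \right)} = - 2 j + \left(\left(j + w\right) + j\right) = - 2 j + \left(w + 2 j\right) = w$)
$129 - A{\left(m,B{\left(N,1 \right)} \right)} = 129 - \left(-1 - 5\right) = 129 - -6 = 129 + 6 = 135$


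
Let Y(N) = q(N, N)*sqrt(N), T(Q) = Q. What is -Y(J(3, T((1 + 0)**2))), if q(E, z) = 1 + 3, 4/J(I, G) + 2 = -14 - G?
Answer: -8*I*sqrt(17)/17 ≈ -1.9403*I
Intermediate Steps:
J(I, G) = 4/(-16 - G) (J(I, G) = 4/(-2 + (-14 - G)) = 4/(-16 - G))
q(E, z) = 4
Y(N) = 4*sqrt(N)
-Y(J(3, T((1 + 0)**2))) = -4*sqrt(-4/(16 + (1 + 0)**2)) = -4*sqrt(-4/(16 + 1**2)) = -4*sqrt(-4/(16 + 1)) = -4*sqrt(-4/17) = -4*2*I*sqrt(17)/17 = -8*I*sqrt(17)/17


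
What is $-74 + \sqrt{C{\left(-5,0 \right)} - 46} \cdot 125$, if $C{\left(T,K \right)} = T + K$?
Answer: $-74 + 125 i \sqrt{51} \approx -74.0 + 892.68 i$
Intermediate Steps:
$C{\left(T,K \right)} = K + T$
$-74 + \sqrt{C{\left(-5,0 \right)} - 46} \cdot 125 = -74 + \sqrt{\left(0 - 5\right) - 46} \cdot 125 = -74 + \sqrt{-5 - 46} \cdot 125 = -74 + \sqrt{-51} \cdot 125 = -74 + i \sqrt{51} \cdot 125 = -74 + 125 i \sqrt{51}$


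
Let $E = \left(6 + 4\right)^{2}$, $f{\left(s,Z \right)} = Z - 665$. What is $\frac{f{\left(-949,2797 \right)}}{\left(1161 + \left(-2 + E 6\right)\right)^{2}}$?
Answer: $\frac{2132}{3094081} \approx 0.00068906$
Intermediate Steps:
$f{\left(s,Z \right)} = -665 + Z$
$E = 100$ ($E = 10^{2} = 100$)
$\frac{f{\left(-949,2797 \right)}}{\left(1161 + \left(-2 + E 6\right)\right)^{2}} = \frac{-665 + 2797}{\left(1161 + \left(-2 + 100 \cdot 6\right)\right)^{2}} = \frac{2132}{\left(1161 + \left(-2 + 600\right)\right)^{2}} = \frac{2132}{\left(1161 + 598\right)^{2}} = \frac{2132}{1759^{2}} = \frac{2132}{3094081}$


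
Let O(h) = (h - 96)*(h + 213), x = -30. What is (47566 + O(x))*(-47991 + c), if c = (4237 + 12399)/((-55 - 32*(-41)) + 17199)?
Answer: -2713358064010/2307 ≈ -1.1761e+9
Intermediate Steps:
O(h) = (-96 + h)*(213 + h)
c = 4159/4614 (c = 16636/((-55 + 1312) + 17199) = 16636/(1257 + 17199) = 16636/18456 = 16636*(1/18456) = 4159/4614 ≈ 0.90139)
(47566 + O(x))*(-47991 + c) = (47566 + (-20448 + (-30)² + 117*(-30)))*(-47991 + 4159/4614) = (47566 + (-20448 + 900 - 3510))*(-221426315/4614) = (47566 - 23058)*(-221426315/4614) = 24508*(-221426315/4614) = -2713358064010/2307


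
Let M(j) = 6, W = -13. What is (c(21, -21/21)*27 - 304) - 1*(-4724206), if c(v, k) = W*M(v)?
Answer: 4721796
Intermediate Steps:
c(v, k) = -78 (c(v, k) = -13*6 = -78)
(c(21, -21/21)*27 - 304) - 1*(-4724206) = (-78*27 - 304) - 1*(-4724206) = (-2106 - 304) + 4724206 = -2410 + 4724206 = 4721796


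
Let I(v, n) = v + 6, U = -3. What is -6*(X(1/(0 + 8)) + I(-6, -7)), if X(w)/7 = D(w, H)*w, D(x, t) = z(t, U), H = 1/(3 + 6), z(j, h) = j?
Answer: -7/12 ≈ -0.58333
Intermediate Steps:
H = 1/9 ≈ 0.11111
D(x, t) = t
I(v, n) = 6 + v
X(w) = 7*w/9 (X(w) = 7*(w/9) = 7*w/9)
-6*(X(1/(0 + 8)) + I(-6, -7)) = -6*(7/(9*(0 + 8)) + (6 - 6)) = -6*((7/9)/8 + 0) = -6*((7/9)*(1/8) + 0) = -6*(7/72 + 0) = -6*7/72 = -7/12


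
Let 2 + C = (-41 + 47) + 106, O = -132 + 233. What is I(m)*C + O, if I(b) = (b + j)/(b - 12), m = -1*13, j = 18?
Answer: 79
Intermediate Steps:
m = -13
O = 101
C = 110 (C = -2 + ((-41 + 47) + 106) = -2 + (6 + 106) = -2 + 112 = 110)
I(b) = (18 + b)/(-12 + b) (I(b) = (b + 18)/(b - 12) = (18 + b)/(-12 + b))
I(m)*C + O = ((18 - 13)/(-12 - 13))*110 + 101 = (5/(-25))*110 + 101 = -1/25*5*110 + 101 = -⅕*110 + 101 = -22 + 101 = 79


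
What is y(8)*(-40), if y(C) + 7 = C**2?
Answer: -2280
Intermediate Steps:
y(C) = -7 + C**2
y(8)*(-40) = (-7 + 8**2)*(-40) = (-7 + 64)*(-40) = 57*(-40) = -2280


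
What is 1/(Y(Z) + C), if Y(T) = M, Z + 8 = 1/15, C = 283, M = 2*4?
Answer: 1/291 ≈ 0.0034364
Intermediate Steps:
M = 8
Z = -119/15 (Z = -8 + 1/15 = -119/15 ≈ -7.9333)
Y(T) = 8
1/(Y(Z) + C) = 1/(8 + 283) = 1/291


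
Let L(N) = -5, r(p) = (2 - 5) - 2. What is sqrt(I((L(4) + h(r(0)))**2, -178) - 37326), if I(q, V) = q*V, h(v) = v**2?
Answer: I*sqrt(108526) ≈ 329.43*I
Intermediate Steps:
r(p) = -5 (r(p) = -3 - 2 = -5)
I(q, V) = V*q
sqrt(I((L(4) + h(r(0)))**2, -178) - 37326) = sqrt(-178*(-5 + (-5)**2)**2 - 37326) = sqrt(-178*(-5 + 25)**2 - 37326) = sqrt(-178*20**2 - 37326) = sqrt(-178*400 - 37326) = sqrt(-71200 - 37326) = sqrt(-108526) = I*sqrt(108526)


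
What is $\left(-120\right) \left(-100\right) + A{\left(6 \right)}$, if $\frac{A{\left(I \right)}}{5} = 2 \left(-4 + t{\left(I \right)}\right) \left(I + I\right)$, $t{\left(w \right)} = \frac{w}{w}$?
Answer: $11640$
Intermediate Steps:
$t{\left(w \right)} = 1$
$A{\left(I \right)} = - 60 I$ ($A{\left(I \right)} = 5 \cdot 2 \left(-4 + 1\right) \left(I + I\right) = 5 \cdot 2 \left(-3\right) 2 I = 5 \left(- 6 \cdot 2 I\right) = 5 \left(- 12 I\right) = - 60 I$)
$\left(-120\right) \left(-100\right) + A{\left(6 \right)} = \left(-120\right) \left(-100\right) - 360 = 12000 - 360 = 11640$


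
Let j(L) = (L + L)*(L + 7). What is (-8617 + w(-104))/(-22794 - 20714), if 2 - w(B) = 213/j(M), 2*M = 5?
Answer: 818851/4133260 ≈ 0.19811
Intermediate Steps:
M = 5/2 (M = (½)*5 = 5/2 ≈ 2.5000)
j(L) = 2*L*(7 + L) (j(L) = (2*L)*(7 + L) = 2*L*(7 + L))
w(B) = -236/95 (w(B) = 2 - 213/(2*(5/2)*(7 + 5/2)) = 2 - 213/(2*(5/2)*(19/2)) = 2 - 213/95/2 = 2 - 213*2/95 = 2 - 1*426/95 = 2 - 426/95 = -236/95)
(-8617 + w(-104))/(-22794 - 20714) = (-8617 - 236/95)/(-22794 - 20714) = -818851/95/(-43508) = -818851/95*(-1/43508) = 818851/4133260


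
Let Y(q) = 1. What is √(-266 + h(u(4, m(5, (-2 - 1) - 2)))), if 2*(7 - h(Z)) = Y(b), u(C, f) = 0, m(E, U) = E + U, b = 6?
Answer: I*√1038/2 ≈ 16.109*I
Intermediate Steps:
h(Z) = 13/2 (h(Z) = 7 - ½*1 = 7 - ½ = 13/2)
√(-266 + h(u(4, m(5, (-2 - 1) - 2)))) = √(-266 + 13/2) = √(-519/2) = I*√1038/2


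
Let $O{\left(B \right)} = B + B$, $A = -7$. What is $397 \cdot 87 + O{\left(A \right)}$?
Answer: $34525$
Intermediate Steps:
$O{\left(B \right)} = 2 B$
$397 \cdot 87 + O{\left(A \right)} = 397 \cdot 87 + 2 \left(-7\right) = 34539 - 14 = 34525$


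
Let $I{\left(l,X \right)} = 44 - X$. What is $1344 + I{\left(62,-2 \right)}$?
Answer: $1390$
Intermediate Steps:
$1344 + I{\left(62,-2 \right)} = 1344 + \left(44 - -2\right) = 1344 + \left(44 + 2\right) = 1344 + 46 = 1390$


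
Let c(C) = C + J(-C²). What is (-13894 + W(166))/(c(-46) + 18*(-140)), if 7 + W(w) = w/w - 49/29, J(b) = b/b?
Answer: 134383/24795 ≈ 5.4198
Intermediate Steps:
J(b) = 1
W(w) = -223/29 (W(w) = -7 + (w/w - 49/29) = -7 + (1 - 49*1/29) = -7 + (1 - 49/29) = -7 - 20/29 = -223/29)
c(C) = 1 + C (c(C) = C + 1 = 1 + C)
(-13894 + W(166))/(c(-46) + 18*(-140)) = (-13894 - 223/29)/((1 - 46) + 18*(-140)) = -403149/(29*(-45 - 2520)) = -403149/29/(-2565) = -403149/29*(-1/2565) = 134383/24795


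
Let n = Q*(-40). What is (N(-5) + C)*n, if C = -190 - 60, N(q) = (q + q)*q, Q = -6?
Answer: -48000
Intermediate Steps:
N(q) = 2*q² (N(q) = (2*q)*q = 2*q²)
n = 240 (n = -6*(-40) = 240)
C = -250
(N(-5) + C)*n = (2*(-5)² - 250)*240 = (2*25 - 250)*240 = (50 - 250)*240 = -200*240 = -48000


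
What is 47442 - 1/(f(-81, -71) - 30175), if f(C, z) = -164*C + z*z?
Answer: 562187701/11850 ≈ 47442.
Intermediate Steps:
f(C, z) = z**2 - 164*C (f(C, z) = -164*C + z**2 = z**2 - 164*C)
47442 - 1/(f(-81, -71) - 30175) = 47442 - 1/(((-71)**2 - 164*(-81)) - 30175) = 47442 - 1/((5041 + 13284) - 30175) = 47442 - 1/(18325 - 30175) = 47442 - 1/(-11850) = 47442 - 1*(-1/11850) = 47442 + 1/11850 = 562187701/11850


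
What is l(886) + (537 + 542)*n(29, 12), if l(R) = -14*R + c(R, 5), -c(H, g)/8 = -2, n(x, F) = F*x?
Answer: 363104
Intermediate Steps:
c(H, g) = 16 (c(H, g) = -8*(-2) = 16)
l(R) = 16 - 14*R (l(R) = -14*R + 16 = 16 - 14*R)
l(886) + (537 + 542)*n(29, 12) = (16 - 14*886) + (537 + 542)*(12*29) = (16 - 12404) + 1079*348 = -12388 + 375492 = 363104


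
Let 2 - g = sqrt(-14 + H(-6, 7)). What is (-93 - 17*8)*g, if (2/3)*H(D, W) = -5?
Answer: -458 + 229*I*sqrt(86)/2 ≈ -458.0 + 1061.8*I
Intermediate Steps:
H(D, W) = -15/2 (H(D, W) = (3/2)*(-5) = -15/2)
g = 2 - I*sqrt(86)/2 (g = 2 - sqrt(-14 - 15/2) = 2 - sqrt(-43/2) = 2 - I*sqrt(86)/2 ≈ 2.0 - 4.6368*I)
(-93 - 17*8)*g = (-93 - 17*8)*(2 - I*sqrt(86)/2) = (-93 - 136)*(2 - I*sqrt(86)/2) = -229*(2 - I*sqrt(86)/2) = -458 + 229*I*sqrt(86)/2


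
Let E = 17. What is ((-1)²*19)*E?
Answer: 323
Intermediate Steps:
((-1)²*19)*E = ((-1)²*19)*17 = (1*19)*17 = 19*17 = 323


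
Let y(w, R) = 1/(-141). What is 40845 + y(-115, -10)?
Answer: 5759144/141 ≈ 40845.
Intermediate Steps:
y(w, R) = -1/141
40845 + y(-115, -10) = 40845 - 1/141 = 5759144/141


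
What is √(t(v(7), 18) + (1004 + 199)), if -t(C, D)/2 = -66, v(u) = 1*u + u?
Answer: √1335 ≈ 36.538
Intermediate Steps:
v(u) = 2*u (v(u) = u + u = 2*u)
t(C, D) = 132 (t(C, D) = -2*(-66) = 132)
√(t(v(7), 18) + (1004 + 199)) = √(132 + (1004 + 199)) = √(132 + 1203) = √1335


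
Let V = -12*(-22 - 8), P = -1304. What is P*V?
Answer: -469440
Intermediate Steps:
V = 360 (V = -12*(-30) = 360)
P*V = -1304*360 = -469440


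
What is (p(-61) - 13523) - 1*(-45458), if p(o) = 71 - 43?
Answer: 31963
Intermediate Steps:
p(o) = 28
(p(-61) - 13523) - 1*(-45458) = (28 - 13523) - 1*(-45458) = -13495 + 45458 = 31963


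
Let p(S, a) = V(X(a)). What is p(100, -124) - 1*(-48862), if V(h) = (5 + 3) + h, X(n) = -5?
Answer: 48865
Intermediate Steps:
V(h) = 8 + h
p(S, a) = 3 (p(S, a) = 8 - 5 = 3)
p(100, -124) - 1*(-48862) = 3 - 1*(-48862) = 3 + 48862 = 48865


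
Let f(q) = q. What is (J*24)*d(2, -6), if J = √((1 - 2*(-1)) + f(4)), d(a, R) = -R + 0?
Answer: 144*√7 ≈ 380.99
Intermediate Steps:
d(a, R) = -R
J = √7 (J = √((1 - 2*(-1)) + 4) = √((1 + 2) + 4) = √(3 + 4) = √7 ≈ 2.6458)
(J*24)*d(2, -6) = (√7*24)*(-1*(-6)) = (24*√7)*6 = 144*√7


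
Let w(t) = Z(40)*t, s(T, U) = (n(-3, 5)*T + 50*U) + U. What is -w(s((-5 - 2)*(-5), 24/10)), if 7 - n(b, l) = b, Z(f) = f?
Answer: -18896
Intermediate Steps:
n(b, l) = 7 - b
s(T, U) = 10*T + 51*U (s(T, U) = ((7 - 1*(-3))*T + 50*U) + U = ((7 + 3)*T + 50*U) + U = (10*T + 50*U) + U = 10*T + 51*U)
w(t) = 40*t
-w(s((-5 - 2)*(-5), 24/10)) = -40*(10*((-5 - 2)*(-5)) + 51*(24/10)) = -40*(10*(-7*(-5)) + 51*(24*(⅒))) = -40*(10*35 + 51*(12/5)) = -40*(350 + 612/5) = -40*2362/5 = -1*18896 = -18896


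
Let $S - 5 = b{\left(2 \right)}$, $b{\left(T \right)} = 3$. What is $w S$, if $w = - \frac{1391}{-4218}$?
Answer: $\frac{5564}{2109} \approx 2.6382$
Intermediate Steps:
$w = \frac{1391}{4218}$ ($w = \left(-1391\right) \left(- \frac{1}{4218}\right) = \frac{1391}{4218} \approx 0.32978$)
$S = 8$ ($S = 5 + 3 = 8$)
$w S = \frac{1391}{4218} \cdot 8 = \frac{5564}{2109}$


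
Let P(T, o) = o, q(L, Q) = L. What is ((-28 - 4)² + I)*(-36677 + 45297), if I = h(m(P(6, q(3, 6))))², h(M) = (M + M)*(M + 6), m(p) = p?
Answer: 33962800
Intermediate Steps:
h(M) = 2*M*(6 + M) (h(M) = (2*M)*(6 + M) = 2*M*(6 + M))
I = 2916 (I = (2*3*(6 + 3))² = (2*3*9)² = 54² = 2916)
((-28 - 4)² + I)*(-36677 + 45297) = ((-28 - 4)² + 2916)*(-36677 + 45297) = ((-32)² + 2916)*8620 = (1024 + 2916)*8620 = 3940*8620 = 33962800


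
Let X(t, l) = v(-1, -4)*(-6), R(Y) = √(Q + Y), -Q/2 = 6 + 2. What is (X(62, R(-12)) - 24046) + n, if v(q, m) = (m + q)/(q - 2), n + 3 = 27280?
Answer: 3221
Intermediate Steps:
n = 27277 (n = -3 + 27280 = 27277)
v(q, m) = (m + q)/(-2 + q)
Q = -16 (Q = -2*(6 + 2) = -2*8 = -16)
R(Y) = √(-16 + Y)
X(t, l) = -10 (X(t, l) = ((-4 - 1)/(-2 - 1))*(-6) = (-5/(-3))*(-6) = -⅓*(-5)*(-6) = (5/3)*(-6) = -10)
(X(62, R(-12)) - 24046) + n = (-10 - 24046) + 27277 = -24056 + 27277 = 3221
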